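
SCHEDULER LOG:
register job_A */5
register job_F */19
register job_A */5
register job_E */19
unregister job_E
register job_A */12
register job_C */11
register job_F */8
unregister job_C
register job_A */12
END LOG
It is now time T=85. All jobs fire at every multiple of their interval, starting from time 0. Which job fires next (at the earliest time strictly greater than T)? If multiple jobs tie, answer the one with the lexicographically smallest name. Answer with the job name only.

Op 1: register job_A */5 -> active={job_A:*/5}
Op 2: register job_F */19 -> active={job_A:*/5, job_F:*/19}
Op 3: register job_A */5 -> active={job_A:*/5, job_F:*/19}
Op 4: register job_E */19 -> active={job_A:*/5, job_E:*/19, job_F:*/19}
Op 5: unregister job_E -> active={job_A:*/5, job_F:*/19}
Op 6: register job_A */12 -> active={job_A:*/12, job_F:*/19}
Op 7: register job_C */11 -> active={job_A:*/12, job_C:*/11, job_F:*/19}
Op 8: register job_F */8 -> active={job_A:*/12, job_C:*/11, job_F:*/8}
Op 9: unregister job_C -> active={job_A:*/12, job_F:*/8}
Op 10: register job_A */12 -> active={job_A:*/12, job_F:*/8}
  job_A: interval 12, next fire after T=85 is 96
  job_F: interval 8, next fire after T=85 is 88
Earliest = 88, winner (lex tiebreak) = job_F

Answer: job_F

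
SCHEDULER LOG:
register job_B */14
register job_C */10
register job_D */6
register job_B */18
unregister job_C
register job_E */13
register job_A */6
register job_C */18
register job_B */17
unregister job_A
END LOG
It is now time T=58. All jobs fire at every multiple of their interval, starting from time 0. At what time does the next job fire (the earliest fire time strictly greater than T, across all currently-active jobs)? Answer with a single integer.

Answer: 60

Derivation:
Op 1: register job_B */14 -> active={job_B:*/14}
Op 2: register job_C */10 -> active={job_B:*/14, job_C:*/10}
Op 3: register job_D */6 -> active={job_B:*/14, job_C:*/10, job_D:*/6}
Op 4: register job_B */18 -> active={job_B:*/18, job_C:*/10, job_D:*/6}
Op 5: unregister job_C -> active={job_B:*/18, job_D:*/6}
Op 6: register job_E */13 -> active={job_B:*/18, job_D:*/6, job_E:*/13}
Op 7: register job_A */6 -> active={job_A:*/6, job_B:*/18, job_D:*/6, job_E:*/13}
Op 8: register job_C */18 -> active={job_A:*/6, job_B:*/18, job_C:*/18, job_D:*/6, job_E:*/13}
Op 9: register job_B */17 -> active={job_A:*/6, job_B:*/17, job_C:*/18, job_D:*/6, job_E:*/13}
Op 10: unregister job_A -> active={job_B:*/17, job_C:*/18, job_D:*/6, job_E:*/13}
  job_B: interval 17, next fire after T=58 is 68
  job_C: interval 18, next fire after T=58 is 72
  job_D: interval 6, next fire after T=58 is 60
  job_E: interval 13, next fire after T=58 is 65
Earliest fire time = 60 (job job_D)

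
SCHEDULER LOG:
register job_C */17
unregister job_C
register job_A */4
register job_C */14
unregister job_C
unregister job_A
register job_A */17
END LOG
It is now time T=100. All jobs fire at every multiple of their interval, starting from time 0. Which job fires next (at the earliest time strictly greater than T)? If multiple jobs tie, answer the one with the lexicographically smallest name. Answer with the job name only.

Op 1: register job_C */17 -> active={job_C:*/17}
Op 2: unregister job_C -> active={}
Op 3: register job_A */4 -> active={job_A:*/4}
Op 4: register job_C */14 -> active={job_A:*/4, job_C:*/14}
Op 5: unregister job_C -> active={job_A:*/4}
Op 6: unregister job_A -> active={}
Op 7: register job_A */17 -> active={job_A:*/17}
  job_A: interval 17, next fire after T=100 is 102
Earliest = 102, winner (lex tiebreak) = job_A

Answer: job_A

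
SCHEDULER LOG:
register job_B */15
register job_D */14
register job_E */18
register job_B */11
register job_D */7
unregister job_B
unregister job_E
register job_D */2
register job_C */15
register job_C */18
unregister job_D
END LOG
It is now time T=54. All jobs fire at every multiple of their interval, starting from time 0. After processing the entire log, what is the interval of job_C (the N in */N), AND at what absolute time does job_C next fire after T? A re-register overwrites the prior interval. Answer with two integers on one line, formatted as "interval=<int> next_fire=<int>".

Op 1: register job_B */15 -> active={job_B:*/15}
Op 2: register job_D */14 -> active={job_B:*/15, job_D:*/14}
Op 3: register job_E */18 -> active={job_B:*/15, job_D:*/14, job_E:*/18}
Op 4: register job_B */11 -> active={job_B:*/11, job_D:*/14, job_E:*/18}
Op 5: register job_D */7 -> active={job_B:*/11, job_D:*/7, job_E:*/18}
Op 6: unregister job_B -> active={job_D:*/7, job_E:*/18}
Op 7: unregister job_E -> active={job_D:*/7}
Op 8: register job_D */2 -> active={job_D:*/2}
Op 9: register job_C */15 -> active={job_C:*/15, job_D:*/2}
Op 10: register job_C */18 -> active={job_C:*/18, job_D:*/2}
Op 11: unregister job_D -> active={job_C:*/18}
Final interval of job_C = 18
Next fire of job_C after T=54: (54//18+1)*18 = 72

Answer: interval=18 next_fire=72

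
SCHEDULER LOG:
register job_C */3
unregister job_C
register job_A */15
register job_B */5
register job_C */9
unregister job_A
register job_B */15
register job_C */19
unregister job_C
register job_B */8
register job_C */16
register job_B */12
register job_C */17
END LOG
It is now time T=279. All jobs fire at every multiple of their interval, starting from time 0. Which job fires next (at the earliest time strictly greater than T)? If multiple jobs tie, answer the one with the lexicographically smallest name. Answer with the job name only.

Op 1: register job_C */3 -> active={job_C:*/3}
Op 2: unregister job_C -> active={}
Op 3: register job_A */15 -> active={job_A:*/15}
Op 4: register job_B */5 -> active={job_A:*/15, job_B:*/5}
Op 5: register job_C */9 -> active={job_A:*/15, job_B:*/5, job_C:*/9}
Op 6: unregister job_A -> active={job_B:*/5, job_C:*/9}
Op 7: register job_B */15 -> active={job_B:*/15, job_C:*/9}
Op 8: register job_C */19 -> active={job_B:*/15, job_C:*/19}
Op 9: unregister job_C -> active={job_B:*/15}
Op 10: register job_B */8 -> active={job_B:*/8}
Op 11: register job_C */16 -> active={job_B:*/8, job_C:*/16}
Op 12: register job_B */12 -> active={job_B:*/12, job_C:*/16}
Op 13: register job_C */17 -> active={job_B:*/12, job_C:*/17}
  job_B: interval 12, next fire after T=279 is 288
  job_C: interval 17, next fire after T=279 is 289
Earliest = 288, winner (lex tiebreak) = job_B

Answer: job_B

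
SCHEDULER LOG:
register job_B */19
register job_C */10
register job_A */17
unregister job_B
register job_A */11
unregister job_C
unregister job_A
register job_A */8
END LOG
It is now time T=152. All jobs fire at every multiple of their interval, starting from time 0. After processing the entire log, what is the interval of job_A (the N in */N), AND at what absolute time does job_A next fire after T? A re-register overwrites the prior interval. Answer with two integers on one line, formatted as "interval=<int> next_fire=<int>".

Op 1: register job_B */19 -> active={job_B:*/19}
Op 2: register job_C */10 -> active={job_B:*/19, job_C:*/10}
Op 3: register job_A */17 -> active={job_A:*/17, job_B:*/19, job_C:*/10}
Op 4: unregister job_B -> active={job_A:*/17, job_C:*/10}
Op 5: register job_A */11 -> active={job_A:*/11, job_C:*/10}
Op 6: unregister job_C -> active={job_A:*/11}
Op 7: unregister job_A -> active={}
Op 8: register job_A */8 -> active={job_A:*/8}
Final interval of job_A = 8
Next fire of job_A after T=152: (152//8+1)*8 = 160

Answer: interval=8 next_fire=160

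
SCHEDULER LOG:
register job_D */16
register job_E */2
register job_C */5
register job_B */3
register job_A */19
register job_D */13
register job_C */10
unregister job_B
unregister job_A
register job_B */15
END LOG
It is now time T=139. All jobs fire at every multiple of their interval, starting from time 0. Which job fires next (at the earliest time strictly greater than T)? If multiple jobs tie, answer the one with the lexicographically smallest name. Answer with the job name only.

Op 1: register job_D */16 -> active={job_D:*/16}
Op 2: register job_E */2 -> active={job_D:*/16, job_E:*/2}
Op 3: register job_C */5 -> active={job_C:*/5, job_D:*/16, job_E:*/2}
Op 4: register job_B */3 -> active={job_B:*/3, job_C:*/5, job_D:*/16, job_E:*/2}
Op 5: register job_A */19 -> active={job_A:*/19, job_B:*/3, job_C:*/5, job_D:*/16, job_E:*/2}
Op 6: register job_D */13 -> active={job_A:*/19, job_B:*/3, job_C:*/5, job_D:*/13, job_E:*/2}
Op 7: register job_C */10 -> active={job_A:*/19, job_B:*/3, job_C:*/10, job_D:*/13, job_E:*/2}
Op 8: unregister job_B -> active={job_A:*/19, job_C:*/10, job_D:*/13, job_E:*/2}
Op 9: unregister job_A -> active={job_C:*/10, job_D:*/13, job_E:*/2}
Op 10: register job_B */15 -> active={job_B:*/15, job_C:*/10, job_D:*/13, job_E:*/2}
  job_B: interval 15, next fire after T=139 is 150
  job_C: interval 10, next fire after T=139 is 140
  job_D: interval 13, next fire after T=139 is 143
  job_E: interval 2, next fire after T=139 is 140
Earliest = 140, winner (lex tiebreak) = job_C

Answer: job_C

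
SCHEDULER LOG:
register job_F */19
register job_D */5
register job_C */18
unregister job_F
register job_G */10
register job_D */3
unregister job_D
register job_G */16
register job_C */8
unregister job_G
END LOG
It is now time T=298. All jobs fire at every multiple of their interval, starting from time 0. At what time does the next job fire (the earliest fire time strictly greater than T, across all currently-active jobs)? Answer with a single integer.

Answer: 304

Derivation:
Op 1: register job_F */19 -> active={job_F:*/19}
Op 2: register job_D */5 -> active={job_D:*/5, job_F:*/19}
Op 3: register job_C */18 -> active={job_C:*/18, job_D:*/5, job_F:*/19}
Op 4: unregister job_F -> active={job_C:*/18, job_D:*/5}
Op 5: register job_G */10 -> active={job_C:*/18, job_D:*/5, job_G:*/10}
Op 6: register job_D */3 -> active={job_C:*/18, job_D:*/3, job_G:*/10}
Op 7: unregister job_D -> active={job_C:*/18, job_G:*/10}
Op 8: register job_G */16 -> active={job_C:*/18, job_G:*/16}
Op 9: register job_C */8 -> active={job_C:*/8, job_G:*/16}
Op 10: unregister job_G -> active={job_C:*/8}
  job_C: interval 8, next fire after T=298 is 304
Earliest fire time = 304 (job job_C)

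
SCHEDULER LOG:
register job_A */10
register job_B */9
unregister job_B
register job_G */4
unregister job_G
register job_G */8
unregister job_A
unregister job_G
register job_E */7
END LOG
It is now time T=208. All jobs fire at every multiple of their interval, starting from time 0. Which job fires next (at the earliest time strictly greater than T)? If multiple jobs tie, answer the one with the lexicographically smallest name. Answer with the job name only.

Op 1: register job_A */10 -> active={job_A:*/10}
Op 2: register job_B */9 -> active={job_A:*/10, job_B:*/9}
Op 3: unregister job_B -> active={job_A:*/10}
Op 4: register job_G */4 -> active={job_A:*/10, job_G:*/4}
Op 5: unregister job_G -> active={job_A:*/10}
Op 6: register job_G */8 -> active={job_A:*/10, job_G:*/8}
Op 7: unregister job_A -> active={job_G:*/8}
Op 8: unregister job_G -> active={}
Op 9: register job_E */7 -> active={job_E:*/7}
  job_E: interval 7, next fire after T=208 is 210
Earliest = 210, winner (lex tiebreak) = job_E

Answer: job_E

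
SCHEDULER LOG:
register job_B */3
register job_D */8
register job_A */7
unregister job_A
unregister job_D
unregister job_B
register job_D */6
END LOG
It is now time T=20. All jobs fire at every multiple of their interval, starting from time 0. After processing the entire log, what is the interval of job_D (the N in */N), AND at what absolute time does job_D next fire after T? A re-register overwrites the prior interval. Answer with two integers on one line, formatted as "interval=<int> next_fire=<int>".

Op 1: register job_B */3 -> active={job_B:*/3}
Op 2: register job_D */8 -> active={job_B:*/3, job_D:*/8}
Op 3: register job_A */7 -> active={job_A:*/7, job_B:*/3, job_D:*/8}
Op 4: unregister job_A -> active={job_B:*/3, job_D:*/8}
Op 5: unregister job_D -> active={job_B:*/3}
Op 6: unregister job_B -> active={}
Op 7: register job_D */6 -> active={job_D:*/6}
Final interval of job_D = 6
Next fire of job_D after T=20: (20//6+1)*6 = 24

Answer: interval=6 next_fire=24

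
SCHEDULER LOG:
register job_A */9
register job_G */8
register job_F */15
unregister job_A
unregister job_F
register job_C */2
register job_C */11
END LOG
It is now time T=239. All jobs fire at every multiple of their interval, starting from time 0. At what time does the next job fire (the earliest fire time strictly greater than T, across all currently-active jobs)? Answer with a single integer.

Op 1: register job_A */9 -> active={job_A:*/9}
Op 2: register job_G */8 -> active={job_A:*/9, job_G:*/8}
Op 3: register job_F */15 -> active={job_A:*/9, job_F:*/15, job_G:*/8}
Op 4: unregister job_A -> active={job_F:*/15, job_G:*/8}
Op 5: unregister job_F -> active={job_G:*/8}
Op 6: register job_C */2 -> active={job_C:*/2, job_G:*/8}
Op 7: register job_C */11 -> active={job_C:*/11, job_G:*/8}
  job_C: interval 11, next fire after T=239 is 242
  job_G: interval 8, next fire after T=239 is 240
Earliest fire time = 240 (job job_G)

Answer: 240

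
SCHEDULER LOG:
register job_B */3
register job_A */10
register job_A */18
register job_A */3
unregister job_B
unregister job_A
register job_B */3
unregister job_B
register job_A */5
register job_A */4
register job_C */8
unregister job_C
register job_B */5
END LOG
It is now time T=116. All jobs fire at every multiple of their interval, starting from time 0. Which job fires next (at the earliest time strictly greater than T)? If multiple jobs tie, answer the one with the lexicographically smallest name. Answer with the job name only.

Op 1: register job_B */3 -> active={job_B:*/3}
Op 2: register job_A */10 -> active={job_A:*/10, job_B:*/3}
Op 3: register job_A */18 -> active={job_A:*/18, job_B:*/3}
Op 4: register job_A */3 -> active={job_A:*/3, job_B:*/3}
Op 5: unregister job_B -> active={job_A:*/3}
Op 6: unregister job_A -> active={}
Op 7: register job_B */3 -> active={job_B:*/3}
Op 8: unregister job_B -> active={}
Op 9: register job_A */5 -> active={job_A:*/5}
Op 10: register job_A */4 -> active={job_A:*/4}
Op 11: register job_C */8 -> active={job_A:*/4, job_C:*/8}
Op 12: unregister job_C -> active={job_A:*/4}
Op 13: register job_B */5 -> active={job_A:*/4, job_B:*/5}
  job_A: interval 4, next fire after T=116 is 120
  job_B: interval 5, next fire after T=116 is 120
Earliest = 120, winner (lex tiebreak) = job_A

Answer: job_A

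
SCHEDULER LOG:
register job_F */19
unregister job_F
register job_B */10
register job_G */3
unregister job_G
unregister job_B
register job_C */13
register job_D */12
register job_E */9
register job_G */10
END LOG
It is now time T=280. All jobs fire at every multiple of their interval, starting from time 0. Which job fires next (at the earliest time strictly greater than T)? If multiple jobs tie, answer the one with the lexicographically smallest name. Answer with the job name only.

Answer: job_C

Derivation:
Op 1: register job_F */19 -> active={job_F:*/19}
Op 2: unregister job_F -> active={}
Op 3: register job_B */10 -> active={job_B:*/10}
Op 4: register job_G */3 -> active={job_B:*/10, job_G:*/3}
Op 5: unregister job_G -> active={job_B:*/10}
Op 6: unregister job_B -> active={}
Op 7: register job_C */13 -> active={job_C:*/13}
Op 8: register job_D */12 -> active={job_C:*/13, job_D:*/12}
Op 9: register job_E */9 -> active={job_C:*/13, job_D:*/12, job_E:*/9}
Op 10: register job_G */10 -> active={job_C:*/13, job_D:*/12, job_E:*/9, job_G:*/10}
  job_C: interval 13, next fire after T=280 is 286
  job_D: interval 12, next fire after T=280 is 288
  job_E: interval 9, next fire after T=280 is 288
  job_G: interval 10, next fire after T=280 is 290
Earliest = 286, winner (lex tiebreak) = job_C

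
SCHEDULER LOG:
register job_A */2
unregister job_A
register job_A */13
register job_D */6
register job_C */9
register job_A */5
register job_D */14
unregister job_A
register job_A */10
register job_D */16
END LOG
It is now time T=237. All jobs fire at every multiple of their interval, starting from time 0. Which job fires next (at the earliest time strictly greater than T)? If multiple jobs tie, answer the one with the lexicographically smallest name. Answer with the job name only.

Op 1: register job_A */2 -> active={job_A:*/2}
Op 2: unregister job_A -> active={}
Op 3: register job_A */13 -> active={job_A:*/13}
Op 4: register job_D */6 -> active={job_A:*/13, job_D:*/6}
Op 5: register job_C */9 -> active={job_A:*/13, job_C:*/9, job_D:*/6}
Op 6: register job_A */5 -> active={job_A:*/5, job_C:*/9, job_D:*/6}
Op 7: register job_D */14 -> active={job_A:*/5, job_C:*/9, job_D:*/14}
Op 8: unregister job_A -> active={job_C:*/9, job_D:*/14}
Op 9: register job_A */10 -> active={job_A:*/10, job_C:*/9, job_D:*/14}
Op 10: register job_D */16 -> active={job_A:*/10, job_C:*/9, job_D:*/16}
  job_A: interval 10, next fire after T=237 is 240
  job_C: interval 9, next fire after T=237 is 243
  job_D: interval 16, next fire after T=237 is 240
Earliest = 240, winner (lex tiebreak) = job_A

Answer: job_A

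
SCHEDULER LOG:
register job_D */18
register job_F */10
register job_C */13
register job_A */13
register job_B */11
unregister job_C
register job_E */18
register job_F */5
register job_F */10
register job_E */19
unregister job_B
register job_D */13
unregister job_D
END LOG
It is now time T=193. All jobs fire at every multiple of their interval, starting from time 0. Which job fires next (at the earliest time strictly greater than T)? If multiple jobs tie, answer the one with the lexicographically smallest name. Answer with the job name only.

Op 1: register job_D */18 -> active={job_D:*/18}
Op 2: register job_F */10 -> active={job_D:*/18, job_F:*/10}
Op 3: register job_C */13 -> active={job_C:*/13, job_D:*/18, job_F:*/10}
Op 4: register job_A */13 -> active={job_A:*/13, job_C:*/13, job_D:*/18, job_F:*/10}
Op 5: register job_B */11 -> active={job_A:*/13, job_B:*/11, job_C:*/13, job_D:*/18, job_F:*/10}
Op 6: unregister job_C -> active={job_A:*/13, job_B:*/11, job_D:*/18, job_F:*/10}
Op 7: register job_E */18 -> active={job_A:*/13, job_B:*/11, job_D:*/18, job_E:*/18, job_F:*/10}
Op 8: register job_F */5 -> active={job_A:*/13, job_B:*/11, job_D:*/18, job_E:*/18, job_F:*/5}
Op 9: register job_F */10 -> active={job_A:*/13, job_B:*/11, job_D:*/18, job_E:*/18, job_F:*/10}
Op 10: register job_E */19 -> active={job_A:*/13, job_B:*/11, job_D:*/18, job_E:*/19, job_F:*/10}
Op 11: unregister job_B -> active={job_A:*/13, job_D:*/18, job_E:*/19, job_F:*/10}
Op 12: register job_D */13 -> active={job_A:*/13, job_D:*/13, job_E:*/19, job_F:*/10}
Op 13: unregister job_D -> active={job_A:*/13, job_E:*/19, job_F:*/10}
  job_A: interval 13, next fire after T=193 is 195
  job_E: interval 19, next fire after T=193 is 209
  job_F: interval 10, next fire after T=193 is 200
Earliest = 195, winner (lex tiebreak) = job_A

Answer: job_A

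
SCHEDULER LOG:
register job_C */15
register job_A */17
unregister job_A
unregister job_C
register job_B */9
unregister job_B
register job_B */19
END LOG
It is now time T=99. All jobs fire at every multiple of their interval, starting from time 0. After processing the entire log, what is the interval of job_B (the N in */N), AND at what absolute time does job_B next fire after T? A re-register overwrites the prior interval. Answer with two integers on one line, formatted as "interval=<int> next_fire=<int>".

Answer: interval=19 next_fire=114

Derivation:
Op 1: register job_C */15 -> active={job_C:*/15}
Op 2: register job_A */17 -> active={job_A:*/17, job_C:*/15}
Op 3: unregister job_A -> active={job_C:*/15}
Op 4: unregister job_C -> active={}
Op 5: register job_B */9 -> active={job_B:*/9}
Op 6: unregister job_B -> active={}
Op 7: register job_B */19 -> active={job_B:*/19}
Final interval of job_B = 19
Next fire of job_B after T=99: (99//19+1)*19 = 114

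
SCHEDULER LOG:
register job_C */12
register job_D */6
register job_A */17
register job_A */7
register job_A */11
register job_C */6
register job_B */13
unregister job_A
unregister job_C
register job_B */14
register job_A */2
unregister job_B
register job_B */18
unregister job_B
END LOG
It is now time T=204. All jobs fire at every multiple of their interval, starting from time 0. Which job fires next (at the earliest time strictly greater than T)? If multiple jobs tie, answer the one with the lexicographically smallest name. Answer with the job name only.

Answer: job_A

Derivation:
Op 1: register job_C */12 -> active={job_C:*/12}
Op 2: register job_D */6 -> active={job_C:*/12, job_D:*/6}
Op 3: register job_A */17 -> active={job_A:*/17, job_C:*/12, job_D:*/6}
Op 4: register job_A */7 -> active={job_A:*/7, job_C:*/12, job_D:*/6}
Op 5: register job_A */11 -> active={job_A:*/11, job_C:*/12, job_D:*/6}
Op 6: register job_C */6 -> active={job_A:*/11, job_C:*/6, job_D:*/6}
Op 7: register job_B */13 -> active={job_A:*/11, job_B:*/13, job_C:*/6, job_D:*/6}
Op 8: unregister job_A -> active={job_B:*/13, job_C:*/6, job_D:*/6}
Op 9: unregister job_C -> active={job_B:*/13, job_D:*/6}
Op 10: register job_B */14 -> active={job_B:*/14, job_D:*/6}
Op 11: register job_A */2 -> active={job_A:*/2, job_B:*/14, job_D:*/6}
Op 12: unregister job_B -> active={job_A:*/2, job_D:*/6}
Op 13: register job_B */18 -> active={job_A:*/2, job_B:*/18, job_D:*/6}
Op 14: unregister job_B -> active={job_A:*/2, job_D:*/6}
  job_A: interval 2, next fire after T=204 is 206
  job_D: interval 6, next fire after T=204 is 210
Earliest = 206, winner (lex tiebreak) = job_A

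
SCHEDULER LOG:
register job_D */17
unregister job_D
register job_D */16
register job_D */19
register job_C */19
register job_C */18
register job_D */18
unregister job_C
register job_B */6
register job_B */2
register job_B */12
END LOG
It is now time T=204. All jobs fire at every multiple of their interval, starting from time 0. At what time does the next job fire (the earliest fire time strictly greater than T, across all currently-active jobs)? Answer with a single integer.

Op 1: register job_D */17 -> active={job_D:*/17}
Op 2: unregister job_D -> active={}
Op 3: register job_D */16 -> active={job_D:*/16}
Op 4: register job_D */19 -> active={job_D:*/19}
Op 5: register job_C */19 -> active={job_C:*/19, job_D:*/19}
Op 6: register job_C */18 -> active={job_C:*/18, job_D:*/19}
Op 7: register job_D */18 -> active={job_C:*/18, job_D:*/18}
Op 8: unregister job_C -> active={job_D:*/18}
Op 9: register job_B */6 -> active={job_B:*/6, job_D:*/18}
Op 10: register job_B */2 -> active={job_B:*/2, job_D:*/18}
Op 11: register job_B */12 -> active={job_B:*/12, job_D:*/18}
  job_B: interval 12, next fire after T=204 is 216
  job_D: interval 18, next fire after T=204 is 216
Earliest fire time = 216 (job job_B)

Answer: 216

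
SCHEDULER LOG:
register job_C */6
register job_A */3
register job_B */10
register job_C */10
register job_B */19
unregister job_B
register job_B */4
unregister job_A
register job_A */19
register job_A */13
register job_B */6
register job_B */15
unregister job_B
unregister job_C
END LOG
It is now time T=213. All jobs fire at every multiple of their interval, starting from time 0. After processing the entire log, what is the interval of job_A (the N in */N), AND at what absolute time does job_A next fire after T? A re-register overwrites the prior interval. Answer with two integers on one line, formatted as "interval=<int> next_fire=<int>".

Op 1: register job_C */6 -> active={job_C:*/6}
Op 2: register job_A */3 -> active={job_A:*/3, job_C:*/6}
Op 3: register job_B */10 -> active={job_A:*/3, job_B:*/10, job_C:*/6}
Op 4: register job_C */10 -> active={job_A:*/3, job_B:*/10, job_C:*/10}
Op 5: register job_B */19 -> active={job_A:*/3, job_B:*/19, job_C:*/10}
Op 6: unregister job_B -> active={job_A:*/3, job_C:*/10}
Op 7: register job_B */4 -> active={job_A:*/3, job_B:*/4, job_C:*/10}
Op 8: unregister job_A -> active={job_B:*/4, job_C:*/10}
Op 9: register job_A */19 -> active={job_A:*/19, job_B:*/4, job_C:*/10}
Op 10: register job_A */13 -> active={job_A:*/13, job_B:*/4, job_C:*/10}
Op 11: register job_B */6 -> active={job_A:*/13, job_B:*/6, job_C:*/10}
Op 12: register job_B */15 -> active={job_A:*/13, job_B:*/15, job_C:*/10}
Op 13: unregister job_B -> active={job_A:*/13, job_C:*/10}
Op 14: unregister job_C -> active={job_A:*/13}
Final interval of job_A = 13
Next fire of job_A after T=213: (213//13+1)*13 = 221

Answer: interval=13 next_fire=221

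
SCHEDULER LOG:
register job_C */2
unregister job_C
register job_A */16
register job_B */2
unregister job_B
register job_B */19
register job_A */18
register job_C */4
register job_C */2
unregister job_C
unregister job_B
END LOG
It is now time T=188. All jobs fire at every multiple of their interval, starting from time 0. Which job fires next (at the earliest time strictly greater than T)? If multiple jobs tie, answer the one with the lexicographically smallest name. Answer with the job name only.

Op 1: register job_C */2 -> active={job_C:*/2}
Op 2: unregister job_C -> active={}
Op 3: register job_A */16 -> active={job_A:*/16}
Op 4: register job_B */2 -> active={job_A:*/16, job_B:*/2}
Op 5: unregister job_B -> active={job_A:*/16}
Op 6: register job_B */19 -> active={job_A:*/16, job_B:*/19}
Op 7: register job_A */18 -> active={job_A:*/18, job_B:*/19}
Op 8: register job_C */4 -> active={job_A:*/18, job_B:*/19, job_C:*/4}
Op 9: register job_C */2 -> active={job_A:*/18, job_B:*/19, job_C:*/2}
Op 10: unregister job_C -> active={job_A:*/18, job_B:*/19}
Op 11: unregister job_B -> active={job_A:*/18}
  job_A: interval 18, next fire after T=188 is 198
Earliest = 198, winner (lex tiebreak) = job_A

Answer: job_A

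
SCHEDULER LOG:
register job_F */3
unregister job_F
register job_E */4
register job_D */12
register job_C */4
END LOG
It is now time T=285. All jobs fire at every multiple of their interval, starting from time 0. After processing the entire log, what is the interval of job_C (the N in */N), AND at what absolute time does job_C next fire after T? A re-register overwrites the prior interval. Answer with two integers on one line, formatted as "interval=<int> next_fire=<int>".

Op 1: register job_F */3 -> active={job_F:*/3}
Op 2: unregister job_F -> active={}
Op 3: register job_E */4 -> active={job_E:*/4}
Op 4: register job_D */12 -> active={job_D:*/12, job_E:*/4}
Op 5: register job_C */4 -> active={job_C:*/4, job_D:*/12, job_E:*/4}
Final interval of job_C = 4
Next fire of job_C after T=285: (285//4+1)*4 = 288

Answer: interval=4 next_fire=288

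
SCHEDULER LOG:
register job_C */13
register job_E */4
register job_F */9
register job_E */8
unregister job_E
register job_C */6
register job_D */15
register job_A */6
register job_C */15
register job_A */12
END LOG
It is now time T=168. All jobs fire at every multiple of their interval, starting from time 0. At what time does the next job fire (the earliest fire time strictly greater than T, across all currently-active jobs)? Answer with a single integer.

Answer: 171

Derivation:
Op 1: register job_C */13 -> active={job_C:*/13}
Op 2: register job_E */4 -> active={job_C:*/13, job_E:*/4}
Op 3: register job_F */9 -> active={job_C:*/13, job_E:*/4, job_F:*/9}
Op 4: register job_E */8 -> active={job_C:*/13, job_E:*/8, job_F:*/9}
Op 5: unregister job_E -> active={job_C:*/13, job_F:*/9}
Op 6: register job_C */6 -> active={job_C:*/6, job_F:*/9}
Op 7: register job_D */15 -> active={job_C:*/6, job_D:*/15, job_F:*/9}
Op 8: register job_A */6 -> active={job_A:*/6, job_C:*/6, job_D:*/15, job_F:*/9}
Op 9: register job_C */15 -> active={job_A:*/6, job_C:*/15, job_D:*/15, job_F:*/9}
Op 10: register job_A */12 -> active={job_A:*/12, job_C:*/15, job_D:*/15, job_F:*/9}
  job_A: interval 12, next fire after T=168 is 180
  job_C: interval 15, next fire after T=168 is 180
  job_D: interval 15, next fire after T=168 is 180
  job_F: interval 9, next fire after T=168 is 171
Earliest fire time = 171 (job job_F)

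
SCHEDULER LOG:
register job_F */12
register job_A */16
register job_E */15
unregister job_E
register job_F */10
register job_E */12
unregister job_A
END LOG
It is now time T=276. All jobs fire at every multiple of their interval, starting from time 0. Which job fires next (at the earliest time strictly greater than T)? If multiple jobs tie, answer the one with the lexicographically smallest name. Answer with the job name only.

Answer: job_F

Derivation:
Op 1: register job_F */12 -> active={job_F:*/12}
Op 2: register job_A */16 -> active={job_A:*/16, job_F:*/12}
Op 3: register job_E */15 -> active={job_A:*/16, job_E:*/15, job_F:*/12}
Op 4: unregister job_E -> active={job_A:*/16, job_F:*/12}
Op 5: register job_F */10 -> active={job_A:*/16, job_F:*/10}
Op 6: register job_E */12 -> active={job_A:*/16, job_E:*/12, job_F:*/10}
Op 7: unregister job_A -> active={job_E:*/12, job_F:*/10}
  job_E: interval 12, next fire after T=276 is 288
  job_F: interval 10, next fire after T=276 is 280
Earliest = 280, winner (lex tiebreak) = job_F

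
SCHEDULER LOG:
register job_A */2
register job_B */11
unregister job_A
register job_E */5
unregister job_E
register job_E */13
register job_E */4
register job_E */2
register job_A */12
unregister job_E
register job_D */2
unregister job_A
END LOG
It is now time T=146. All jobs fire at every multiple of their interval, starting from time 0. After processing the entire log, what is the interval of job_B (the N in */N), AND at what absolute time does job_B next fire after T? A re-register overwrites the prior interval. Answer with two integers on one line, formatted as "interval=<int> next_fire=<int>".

Op 1: register job_A */2 -> active={job_A:*/2}
Op 2: register job_B */11 -> active={job_A:*/2, job_B:*/11}
Op 3: unregister job_A -> active={job_B:*/11}
Op 4: register job_E */5 -> active={job_B:*/11, job_E:*/5}
Op 5: unregister job_E -> active={job_B:*/11}
Op 6: register job_E */13 -> active={job_B:*/11, job_E:*/13}
Op 7: register job_E */4 -> active={job_B:*/11, job_E:*/4}
Op 8: register job_E */2 -> active={job_B:*/11, job_E:*/2}
Op 9: register job_A */12 -> active={job_A:*/12, job_B:*/11, job_E:*/2}
Op 10: unregister job_E -> active={job_A:*/12, job_B:*/11}
Op 11: register job_D */2 -> active={job_A:*/12, job_B:*/11, job_D:*/2}
Op 12: unregister job_A -> active={job_B:*/11, job_D:*/2}
Final interval of job_B = 11
Next fire of job_B after T=146: (146//11+1)*11 = 154

Answer: interval=11 next_fire=154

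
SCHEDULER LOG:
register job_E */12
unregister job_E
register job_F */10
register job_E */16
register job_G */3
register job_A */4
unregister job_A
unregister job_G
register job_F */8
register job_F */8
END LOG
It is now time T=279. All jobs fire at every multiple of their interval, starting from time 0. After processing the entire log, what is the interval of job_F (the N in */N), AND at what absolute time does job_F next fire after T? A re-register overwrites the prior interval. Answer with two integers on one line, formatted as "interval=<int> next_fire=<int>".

Op 1: register job_E */12 -> active={job_E:*/12}
Op 2: unregister job_E -> active={}
Op 3: register job_F */10 -> active={job_F:*/10}
Op 4: register job_E */16 -> active={job_E:*/16, job_F:*/10}
Op 5: register job_G */3 -> active={job_E:*/16, job_F:*/10, job_G:*/3}
Op 6: register job_A */4 -> active={job_A:*/4, job_E:*/16, job_F:*/10, job_G:*/3}
Op 7: unregister job_A -> active={job_E:*/16, job_F:*/10, job_G:*/3}
Op 8: unregister job_G -> active={job_E:*/16, job_F:*/10}
Op 9: register job_F */8 -> active={job_E:*/16, job_F:*/8}
Op 10: register job_F */8 -> active={job_E:*/16, job_F:*/8}
Final interval of job_F = 8
Next fire of job_F after T=279: (279//8+1)*8 = 280

Answer: interval=8 next_fire=280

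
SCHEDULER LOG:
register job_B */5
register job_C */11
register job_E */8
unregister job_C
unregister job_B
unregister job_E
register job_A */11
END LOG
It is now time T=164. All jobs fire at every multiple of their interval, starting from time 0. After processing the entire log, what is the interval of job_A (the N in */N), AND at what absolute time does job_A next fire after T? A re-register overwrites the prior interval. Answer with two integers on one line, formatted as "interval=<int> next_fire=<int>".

Op 1: register job_B */5 -> active={job_B:*/5}
Op 2: register job_C */11 -> active={job_B:*/5, job_C:*/11}
Op 3: register job_E */8 -> active={job_B:*/5, job_C:*/11, job_E:*/8}
Op 4: unregister job_C -> active={job_B:*/5, job_E:*/8}
Op 5: unregister job_B -> active={job_E:*/8}
Op 6: unregister job_E -> active={}
Op 7: register job_A */11 -> active={job_A:*/11}
Final interval of job_A = 11
Next fire of job_A after T=164: (164//11+1)*11 = 165

Answer: interval=11 next_fire=165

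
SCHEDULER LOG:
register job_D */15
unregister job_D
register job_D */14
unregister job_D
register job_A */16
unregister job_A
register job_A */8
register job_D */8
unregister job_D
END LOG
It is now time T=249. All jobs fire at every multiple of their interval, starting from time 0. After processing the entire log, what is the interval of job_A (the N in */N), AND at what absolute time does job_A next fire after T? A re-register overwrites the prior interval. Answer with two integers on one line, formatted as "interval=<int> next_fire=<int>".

Answer: interval=8 next_fire=256

Derivation:
Op 1: register job_D */15 -> active={job_D:*/15}
Op 2: unregister job_D -> active={}
Op 3: register job_D */14 -> active={job_D:*/14}
Op 4: unregister job_D -> active={}
Op 5: register job_A */16 -> active={job_A:*/16}
Op 6: unregister job_A -> active={}
Op 7: register job_A */8 -> active={job_A:*/8}
Op 8: register job_D */8 -> active={job_A:*/8, job_D:*/8}
Op 9: unregister job_D -> active={job_A:*/8}
Final interval of job_A = 8
Next fire of job_A after T=249: (249//8+1)*8 = 256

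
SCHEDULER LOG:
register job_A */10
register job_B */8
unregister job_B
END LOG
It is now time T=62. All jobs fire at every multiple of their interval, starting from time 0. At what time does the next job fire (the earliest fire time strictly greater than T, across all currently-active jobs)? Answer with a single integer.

Op 1: register job_A */10 -> active={job_A:*/10}
Op 2: register job_B */8 -> active={job_A:*/10, job_B:*/8}
Op 3: unregister job_B -> active={job_A:*/10}
  job_A: interval 10, next fire after T=62 is 70
Earliest fire time = 70 (job job_A)

Answer: 70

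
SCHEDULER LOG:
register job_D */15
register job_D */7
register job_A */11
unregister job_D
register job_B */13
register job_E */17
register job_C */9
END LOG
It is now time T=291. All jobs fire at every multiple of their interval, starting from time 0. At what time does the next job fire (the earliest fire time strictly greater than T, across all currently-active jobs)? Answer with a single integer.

Op 1: register job_D */15 -> active={job_D:*/15}
Op 2: register job_D */7 -> active={job_D:*/7}
Op 3: register job_A */11 -> active={job_A:*/11, job_D:*/7}
Op 4: unregister job_D -> active={job_A:*/11}
Op 5: register job_B */13 -> active={job_A:*/11, job_B:*/13}
Op 6: register job_E */17 -> active={job_A:*/11, job_B:*/13, job_E:*/17}
Op 7: register job_C */9 -> active={job_A:*/11, job_B:*/13, job_C:*/9, job_E:*/17}
  job_A: interval 11, next fire after T=291 is 297
  job_B: interval 13, next fire after T=291 is 299
  job_C: interval 9, next fire after T=291 is 297
  job_E: interval 17, next fire after T=291 is 306
Earliest fire time = 297 (job job_A)

Answer: 297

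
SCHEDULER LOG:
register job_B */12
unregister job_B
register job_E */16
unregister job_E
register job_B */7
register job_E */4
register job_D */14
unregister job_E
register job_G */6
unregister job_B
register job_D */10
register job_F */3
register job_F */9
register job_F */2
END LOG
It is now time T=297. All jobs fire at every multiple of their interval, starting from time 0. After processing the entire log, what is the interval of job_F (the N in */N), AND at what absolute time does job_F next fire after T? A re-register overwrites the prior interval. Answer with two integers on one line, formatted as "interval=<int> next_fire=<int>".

Op 1: register job_B */12 -> active={job_B:*/12}
Op 2: unregister job_B -> active={}
Op 3: register job_E */16 -> active={job_E:*/16}
Op 4: unregister job_E -> active={}
Op 5: register job_B */7 -> active={job_B:*/7}
Op 6: register job_E */4 -> active={job_B:*/7, job_E:*/4}
Op 7: register job_D */14 -> active={job_B:*/7, job_D:*/14, job_E:*/4}
Op 8: unregister job_E -> active={job_B:*/7, job_D:*/14}
Op 9: register job_G */6 -> active={job_B:*/7, job_D:*/14, job_G:*/6}
Op 10: unregister job_B -> active={job_D:*/14, job_G:*/6}
Op 11: register job_D */10 -> active={job_D:*/10, job_G:*/6}
Op 12: register job_F */3 -> active={job_D:*/10, job_F:*/3, job_G:*/6}
Op 13: register job_F */9 -> active={job_D:*/10, job_F:*/9, job_G:*/6}
Op 14: register job_F */2 -> active={job_D:*/10, job_F:*/2, job_G:*/6}
Final interval of job_F = 2
Next fire of job_F after T=297: (297//2+1)*2 = 298

Answer: interval=2 next_fire=298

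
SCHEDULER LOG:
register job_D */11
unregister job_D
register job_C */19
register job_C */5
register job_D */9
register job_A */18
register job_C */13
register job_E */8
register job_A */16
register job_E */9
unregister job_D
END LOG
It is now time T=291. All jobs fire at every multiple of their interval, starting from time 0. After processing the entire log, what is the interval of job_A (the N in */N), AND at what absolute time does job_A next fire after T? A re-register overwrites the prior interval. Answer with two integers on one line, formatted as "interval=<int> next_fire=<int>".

Answer: interval=16 next_fire=304

Derivation:
Op 1: register job_D */11 -> active={job_D:*/11}
Op 2: unregister job_D -> active={}
Op 3: register job_C */19 -> active={job_C:*/19}
Op 4: register job_C */5 -> active={job_C:*/5}
Op 5: register job_D */9 -> active={job_C:*/5, job_D:*/9}
Op 6: register job_A */18 -> active={job_A:*/18, job_C:*/5, job_D:*/9}
Op 7: register job_C */13 -> active={job_A:*/18, job_C:*/13, job_D:*/9}
Op 8: register job_E */8 -> active={job_A:*/18, job_C:*/13, job_D:*/9, job_E:*/8}
Op 9: register job_A */16 -> active={job_A:*/16, job_C:*/13, job_D:*/9, job_E:*/8}
Op 10: register job_E */9 -> active={job_A:*/16, job_C:*/13, job_D:*/9, job_E:*/9}
Op 11: unregister job_D -> active={job_A:*/16, job_C:*/13, job_E:*/9}
Final interval of job_A = 16
Next fire of job_A after T=291: (291//16+1)*16 = 304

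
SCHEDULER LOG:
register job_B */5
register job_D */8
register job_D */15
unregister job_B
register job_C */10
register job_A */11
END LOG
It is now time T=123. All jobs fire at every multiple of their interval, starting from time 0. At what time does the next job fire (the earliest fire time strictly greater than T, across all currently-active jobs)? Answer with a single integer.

Answer: 130

Derivation:
Op 1: register job_B */5 -> active={job_B:*/5}
Op 2: register job_D */8 -> active={job_B:*/5, job_D:*/8}
Op 3: register job_D */15 -> active={job_B:*/5, job_D:*/15}
Op 4: unregister job_B -> active={job_D:*/15}
Op 5: register job_C */10 -> active={job_C:*/10, job_D:*/15}
Op 6: register job_A */11 -> active={job_A:*/11, job_C:*/10, job_D:*/15}
  job_A: interval 11, next fire after T=123 is 132
  job_C: interval 10, next fire after T=123 is 130
  job_D: interval 15, next fire after T=123 is 135
Earliest fire time = 130 (job job_C)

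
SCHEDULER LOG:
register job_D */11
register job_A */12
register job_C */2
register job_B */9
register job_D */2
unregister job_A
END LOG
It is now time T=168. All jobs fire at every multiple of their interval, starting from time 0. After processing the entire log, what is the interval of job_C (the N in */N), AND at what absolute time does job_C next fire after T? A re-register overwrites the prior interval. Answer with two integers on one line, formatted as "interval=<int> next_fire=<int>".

Answer: interval=2 next_fire=170

Derivation:
Op 1: register job_D */11 -> active={job_D:*/11}
Op 2: register job_A */12 -> active={job_A:*/12, job_D:*/11}
Op 3: register job_C */2 -> active={job_A:*/12, job_C:*/2, job_D:*/11}
Op 4: register job_B */9 -> active={job_A:*/12, job_B:*/9, job_C:*/2, job_D:*/11}
Op 5: register job_D */2 -> active={job_A:*/12, job_B:*/9, job_C:*/2, job_D:*/2}
Op 6: unregister job_A -> active={job_B:*/9, job_C:*/2, job_D:*/2}
Final interval of job_C = 2
Next fire of job_C after T=168: (168//2+1)*2 = 170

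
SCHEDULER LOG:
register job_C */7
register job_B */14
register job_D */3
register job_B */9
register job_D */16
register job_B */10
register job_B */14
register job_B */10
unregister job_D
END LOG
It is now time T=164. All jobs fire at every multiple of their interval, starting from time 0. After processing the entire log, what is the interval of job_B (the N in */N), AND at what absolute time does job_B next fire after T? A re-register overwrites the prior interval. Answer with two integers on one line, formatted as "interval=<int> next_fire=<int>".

Op 1: register job_C */7 -> active={job_C:*/7}
Op 2: register job_B */14 -> active={job_B:*/14, job_C:*/7}
Op 3: register job_D */3 -> active={job_B:*/14, job_C:*/7, job_D:*/3}
Op 4: register job_B */9 -> active={job_B:*/9, job_C:*/7, job_D:*/3}
Op 5: register job_D */16 -> active={job_B:*/9, job_C:*/7, job_D:*/16}
Op 6: register job_B */10 -> active={job_B:*/10, job_C:*/7, job_D:*/16}
Op 7: register job_B */14 -> active={job_B:*/14, job_C:*/7, job_D:*/16}
Op 8: register job_B */10 -> active={job_B:*/10, job_C:*/7, job_D:*/16}
Op 9: unregister job_D -> active={job_B:*/10, job_C:*/7}
Final interval of job_B = 10
Next fire of job_B after T=164: (164//10+1)*10 = 170

Answer: interval=10 next_fire=170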